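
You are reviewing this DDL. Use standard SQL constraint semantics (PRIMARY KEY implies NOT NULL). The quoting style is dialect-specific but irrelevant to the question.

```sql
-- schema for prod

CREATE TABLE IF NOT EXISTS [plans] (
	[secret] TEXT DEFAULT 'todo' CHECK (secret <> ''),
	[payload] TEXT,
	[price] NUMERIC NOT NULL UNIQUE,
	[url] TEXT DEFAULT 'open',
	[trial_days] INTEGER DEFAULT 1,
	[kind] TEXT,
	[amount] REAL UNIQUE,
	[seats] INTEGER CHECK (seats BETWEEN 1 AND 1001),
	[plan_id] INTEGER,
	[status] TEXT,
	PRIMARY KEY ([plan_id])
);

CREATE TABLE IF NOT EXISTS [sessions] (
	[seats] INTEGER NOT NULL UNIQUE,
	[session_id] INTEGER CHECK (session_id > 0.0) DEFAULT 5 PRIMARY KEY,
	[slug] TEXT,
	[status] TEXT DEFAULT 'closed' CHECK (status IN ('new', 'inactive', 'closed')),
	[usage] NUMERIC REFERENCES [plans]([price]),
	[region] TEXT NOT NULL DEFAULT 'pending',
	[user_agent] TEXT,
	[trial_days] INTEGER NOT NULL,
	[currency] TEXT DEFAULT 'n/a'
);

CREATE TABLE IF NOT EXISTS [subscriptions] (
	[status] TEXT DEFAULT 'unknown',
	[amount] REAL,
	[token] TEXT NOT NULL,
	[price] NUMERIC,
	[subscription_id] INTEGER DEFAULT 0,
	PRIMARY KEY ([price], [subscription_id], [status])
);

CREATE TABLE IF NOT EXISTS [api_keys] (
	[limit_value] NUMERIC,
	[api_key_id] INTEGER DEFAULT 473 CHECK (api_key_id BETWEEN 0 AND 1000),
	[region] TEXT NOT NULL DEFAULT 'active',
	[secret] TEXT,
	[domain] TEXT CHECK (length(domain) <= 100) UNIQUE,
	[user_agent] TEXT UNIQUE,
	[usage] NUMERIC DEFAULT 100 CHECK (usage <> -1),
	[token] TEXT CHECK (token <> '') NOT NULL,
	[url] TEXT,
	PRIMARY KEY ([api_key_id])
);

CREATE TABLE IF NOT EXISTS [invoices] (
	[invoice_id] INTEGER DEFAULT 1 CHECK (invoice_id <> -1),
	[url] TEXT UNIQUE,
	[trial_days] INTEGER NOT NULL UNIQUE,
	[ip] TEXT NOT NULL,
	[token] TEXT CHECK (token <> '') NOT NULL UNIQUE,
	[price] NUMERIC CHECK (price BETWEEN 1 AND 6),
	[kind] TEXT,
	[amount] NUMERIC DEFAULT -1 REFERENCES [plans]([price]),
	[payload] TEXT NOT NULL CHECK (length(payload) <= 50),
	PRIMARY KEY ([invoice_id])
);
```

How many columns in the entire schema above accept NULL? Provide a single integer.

plans: 8 nullable (secret, payload, url, trial_days, kind, amount, seats, status — PK (plan_id) and explicit NOT NULL columns excluded).
sessions: 5 nullable (slug, status, usage, user_agent, currency — PK (session_id) and explicit NOT NULL columns excluded).
subscriptions: 1 nullable (amount — PK (price, subscription_id, status) and explicit NOT NULL columns excluded).
api_keys: 6 nullable (limit_value, secret, domain, user_agent, usage, url — PK (api_key_id) and explicit NOT NULL columns excluded).
invoices: 4 nullable (url, price, kind, amount — PK (invoice_id) and explicit NOT NULL columns excluded).
Total: 8 + 5 + 1 + 6 + 4 = 24.

24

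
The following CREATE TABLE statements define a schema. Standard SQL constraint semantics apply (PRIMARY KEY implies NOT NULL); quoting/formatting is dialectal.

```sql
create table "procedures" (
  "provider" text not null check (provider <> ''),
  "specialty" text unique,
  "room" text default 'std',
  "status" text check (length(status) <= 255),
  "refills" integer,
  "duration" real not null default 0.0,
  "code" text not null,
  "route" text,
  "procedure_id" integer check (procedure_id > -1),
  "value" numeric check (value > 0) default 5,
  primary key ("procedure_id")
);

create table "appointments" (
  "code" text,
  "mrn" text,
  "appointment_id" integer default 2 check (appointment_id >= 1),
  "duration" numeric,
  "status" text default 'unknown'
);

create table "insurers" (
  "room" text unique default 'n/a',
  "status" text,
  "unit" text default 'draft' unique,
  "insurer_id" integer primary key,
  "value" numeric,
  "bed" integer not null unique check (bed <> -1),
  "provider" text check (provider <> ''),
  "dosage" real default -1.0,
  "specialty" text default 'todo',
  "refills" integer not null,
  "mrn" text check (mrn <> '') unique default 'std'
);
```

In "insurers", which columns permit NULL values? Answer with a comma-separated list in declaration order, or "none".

- room: UNIQUE does not imply NOT NULL → nullable.
- status: no NOT NULL constraint applies → nullable.
- unit: UNIQUE does not imply NOT NULL → nullable.
- insurer_id: part of the PRIMARY KEY, which implies NOT NULL → not nullable.
- value: no NOT NULL constraint applies → nullable.
- bed: declared NOT NULL → not nullable.
- provider: CHECK does not forbid NULL (a CHECK constraint passes when its expression is NULL) → nullable.
- dosage: DEFAULT only fills an omitted column; an explicit NULL is still allowed → nullable.
- specialty: DEFAULT only fills an omitted column; an explicit NULL is still allowed → nullable.
- refills: declared NOT NULL → not nullable.
- mrn: CHECK does not forbid NULL (a CHECK constraint passes when its expression is NULL) → nullable.

room, status, unit, value, provider, dosage, specialty, mrn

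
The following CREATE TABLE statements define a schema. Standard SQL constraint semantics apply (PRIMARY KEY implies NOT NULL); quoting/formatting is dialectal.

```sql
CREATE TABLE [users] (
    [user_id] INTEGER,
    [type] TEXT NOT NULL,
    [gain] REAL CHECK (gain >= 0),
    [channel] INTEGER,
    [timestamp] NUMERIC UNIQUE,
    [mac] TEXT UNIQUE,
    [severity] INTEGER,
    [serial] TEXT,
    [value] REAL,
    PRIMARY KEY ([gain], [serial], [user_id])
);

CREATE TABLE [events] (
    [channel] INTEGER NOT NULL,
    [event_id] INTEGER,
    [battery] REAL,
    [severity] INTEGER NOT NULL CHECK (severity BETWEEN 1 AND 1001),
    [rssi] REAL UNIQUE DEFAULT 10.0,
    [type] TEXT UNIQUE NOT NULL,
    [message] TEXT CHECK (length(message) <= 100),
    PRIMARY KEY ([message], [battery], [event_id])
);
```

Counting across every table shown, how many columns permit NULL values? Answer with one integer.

users: 5 nullable (channel, timestamp, mac, severity, value — PK (gain, serial, user_id) and explicit NOT NULL columns excluded).
events: 1 nullable (rssi — PK (message, battery, event_id) and explicit NOT NULL columns excluded).
Total: 5 + 1 = 6.

6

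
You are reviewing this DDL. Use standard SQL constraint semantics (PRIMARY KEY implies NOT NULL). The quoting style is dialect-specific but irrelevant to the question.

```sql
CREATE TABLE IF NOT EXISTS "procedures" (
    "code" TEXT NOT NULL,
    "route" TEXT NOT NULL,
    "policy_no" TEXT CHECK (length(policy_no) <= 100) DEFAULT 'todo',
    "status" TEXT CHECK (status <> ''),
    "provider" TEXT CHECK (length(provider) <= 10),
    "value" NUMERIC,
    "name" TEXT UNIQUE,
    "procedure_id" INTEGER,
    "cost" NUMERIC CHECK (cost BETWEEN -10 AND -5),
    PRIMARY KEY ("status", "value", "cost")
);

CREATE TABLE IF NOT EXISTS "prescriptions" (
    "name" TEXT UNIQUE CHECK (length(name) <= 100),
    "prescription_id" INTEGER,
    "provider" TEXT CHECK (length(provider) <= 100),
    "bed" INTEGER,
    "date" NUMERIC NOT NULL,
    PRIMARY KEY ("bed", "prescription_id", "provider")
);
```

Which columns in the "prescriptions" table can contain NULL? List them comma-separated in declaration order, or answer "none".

name

- name: CHECK does not forbid NULL (a CHECK constraint passes when its expression is NULL) → nullable.
- prescription_id: part of the PRIMARY KEY, which implies NOT NULL → not nullable.
- provider: part of the PRIMARY KEY, which implies NOT NULL → not nullable.
- bed: part of the PRIMARY KEY, which implies NOT NULL → not nullable.
- date: declared NOT NULL → not nullable.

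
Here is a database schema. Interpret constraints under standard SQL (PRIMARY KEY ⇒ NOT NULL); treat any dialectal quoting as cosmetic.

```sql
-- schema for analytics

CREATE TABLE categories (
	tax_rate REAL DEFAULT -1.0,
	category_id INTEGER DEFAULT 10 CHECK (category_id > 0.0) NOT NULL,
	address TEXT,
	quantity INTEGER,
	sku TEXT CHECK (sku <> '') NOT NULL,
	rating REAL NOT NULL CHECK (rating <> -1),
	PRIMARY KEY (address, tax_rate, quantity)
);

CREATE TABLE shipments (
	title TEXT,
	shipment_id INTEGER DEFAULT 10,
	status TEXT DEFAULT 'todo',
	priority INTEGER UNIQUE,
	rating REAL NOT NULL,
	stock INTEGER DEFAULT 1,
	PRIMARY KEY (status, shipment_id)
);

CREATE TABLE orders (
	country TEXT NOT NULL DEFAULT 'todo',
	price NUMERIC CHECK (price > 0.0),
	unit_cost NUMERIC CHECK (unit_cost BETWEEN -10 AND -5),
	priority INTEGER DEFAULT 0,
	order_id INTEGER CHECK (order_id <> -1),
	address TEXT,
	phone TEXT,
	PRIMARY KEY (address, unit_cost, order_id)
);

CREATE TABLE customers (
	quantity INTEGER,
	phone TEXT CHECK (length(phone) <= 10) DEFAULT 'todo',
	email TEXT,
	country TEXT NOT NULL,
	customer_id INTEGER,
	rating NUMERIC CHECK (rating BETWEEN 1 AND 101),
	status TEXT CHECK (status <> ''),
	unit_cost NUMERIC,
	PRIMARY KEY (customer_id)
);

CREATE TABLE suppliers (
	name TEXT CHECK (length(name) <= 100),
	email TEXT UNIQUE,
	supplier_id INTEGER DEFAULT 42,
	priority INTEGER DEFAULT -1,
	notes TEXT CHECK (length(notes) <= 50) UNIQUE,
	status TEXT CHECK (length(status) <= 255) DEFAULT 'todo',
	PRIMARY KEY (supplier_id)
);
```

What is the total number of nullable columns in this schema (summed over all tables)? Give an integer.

categories: 0 nullable (none — PK (address, tax_rate, quantity) and explicit NOT NULL columns excluded).
shipments: 3 nullable (title, priority, stock — PK (status, shipment_id) and explicit NOT NULL columns excluded).
orders: 3 nullable (price, priority, phone — PK (address, unit_cost, order_id) and explicit NOT NULL columns excluded).
customers: 6 nullable (quantity, phone, email, rating, status, unit_cost — PK (customer_id) and explicit NOT NULL columns excluded).
suppliers: 5 nullable (name, email, priority, notes, status — PK (supplier_id) and explicit NOT NULL columns excluded).
Total: 0 + 3 + 3 + 6 + 5 = 17.

17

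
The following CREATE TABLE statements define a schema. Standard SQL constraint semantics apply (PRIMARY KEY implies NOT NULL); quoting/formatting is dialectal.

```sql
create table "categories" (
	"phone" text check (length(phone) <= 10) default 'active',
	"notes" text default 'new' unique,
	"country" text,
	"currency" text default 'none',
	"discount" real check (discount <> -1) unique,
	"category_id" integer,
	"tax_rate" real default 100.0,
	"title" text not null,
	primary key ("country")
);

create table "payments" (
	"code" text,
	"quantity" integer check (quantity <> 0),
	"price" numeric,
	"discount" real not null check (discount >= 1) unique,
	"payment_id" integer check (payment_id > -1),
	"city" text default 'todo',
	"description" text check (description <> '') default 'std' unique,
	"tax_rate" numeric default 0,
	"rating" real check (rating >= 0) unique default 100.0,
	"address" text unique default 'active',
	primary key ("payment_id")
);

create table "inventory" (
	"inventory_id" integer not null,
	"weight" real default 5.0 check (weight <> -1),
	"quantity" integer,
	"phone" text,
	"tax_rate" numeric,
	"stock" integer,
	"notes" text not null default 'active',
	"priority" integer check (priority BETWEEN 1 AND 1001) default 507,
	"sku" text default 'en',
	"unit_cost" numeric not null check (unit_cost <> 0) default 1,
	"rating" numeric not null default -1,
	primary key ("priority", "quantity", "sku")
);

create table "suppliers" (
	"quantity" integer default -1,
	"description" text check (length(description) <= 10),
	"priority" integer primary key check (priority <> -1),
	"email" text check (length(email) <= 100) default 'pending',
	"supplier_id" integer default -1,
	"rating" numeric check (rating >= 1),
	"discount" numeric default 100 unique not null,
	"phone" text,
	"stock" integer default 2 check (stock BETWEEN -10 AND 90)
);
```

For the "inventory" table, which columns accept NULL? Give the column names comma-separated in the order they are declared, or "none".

weight, phone, tax_rate, stock

- inventory_id: declared NOT NULL → not nullable.
- weight: CHECK does not forbid NULL (a CHECK constraint passes when its expression is NULL) → nullable.
- quantity: part of the PRIMARY KEY, which implies NOT NULL → not nullable.
- phone: no NOT NULL constraint applies → nullable.
- tax_rate: no NOT NULL constraint applies → nullable.
- stock: no NOT NULL constraint applies → nullable.
- notes: declared NOT NULL → not nullable.
- priority: part of the PRIMARY KEY, which implies NOT NULL → not nullable.
- sku: part of the PRIMARY KEY, which implies NOT NULL → not nullable.
- unit_cost: declared NOT NULL → not nullable.
- rating: declared NOT NULL → not nullable.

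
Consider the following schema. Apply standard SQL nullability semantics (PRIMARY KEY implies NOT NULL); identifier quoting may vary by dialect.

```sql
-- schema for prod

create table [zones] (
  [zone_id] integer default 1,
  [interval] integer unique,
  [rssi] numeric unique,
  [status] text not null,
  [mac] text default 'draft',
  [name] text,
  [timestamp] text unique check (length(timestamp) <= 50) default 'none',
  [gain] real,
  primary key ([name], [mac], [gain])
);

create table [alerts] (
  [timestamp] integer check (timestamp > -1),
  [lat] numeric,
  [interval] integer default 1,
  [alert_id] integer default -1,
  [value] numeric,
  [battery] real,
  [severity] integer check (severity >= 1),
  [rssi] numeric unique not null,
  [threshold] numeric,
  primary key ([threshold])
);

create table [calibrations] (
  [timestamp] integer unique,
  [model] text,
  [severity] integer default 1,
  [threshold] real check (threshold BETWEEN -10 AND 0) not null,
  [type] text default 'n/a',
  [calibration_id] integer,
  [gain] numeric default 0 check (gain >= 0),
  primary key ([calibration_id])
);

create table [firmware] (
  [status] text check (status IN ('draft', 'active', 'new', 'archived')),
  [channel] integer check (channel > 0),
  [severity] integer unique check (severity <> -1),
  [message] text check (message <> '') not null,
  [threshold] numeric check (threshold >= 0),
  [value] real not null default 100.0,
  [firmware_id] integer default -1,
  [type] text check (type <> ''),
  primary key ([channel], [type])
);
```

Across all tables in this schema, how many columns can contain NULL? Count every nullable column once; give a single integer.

20

zones: 4 nullable (zone_id, interval, rssi, timestamp — PK (name, mac, gain) and explicit NOT NULL columns excluded).
alerts: 7 nullable (timestamp, lat, interval, alert_id, value, battery, severity — PK (threshold) and explicit NOT NULL columns excluded).
calibrations: 5 nullable (timestamp, model, severity, type, gain — PK (calibration_id) and explicit NOT NULL columns excluded).
firmware: 4 nullable (status, severity, threshold, firmware_id — PK (channel, type) and explicit NOT NULL columns excluded).
Total: 4 + 7 + 5 + 4 = 20.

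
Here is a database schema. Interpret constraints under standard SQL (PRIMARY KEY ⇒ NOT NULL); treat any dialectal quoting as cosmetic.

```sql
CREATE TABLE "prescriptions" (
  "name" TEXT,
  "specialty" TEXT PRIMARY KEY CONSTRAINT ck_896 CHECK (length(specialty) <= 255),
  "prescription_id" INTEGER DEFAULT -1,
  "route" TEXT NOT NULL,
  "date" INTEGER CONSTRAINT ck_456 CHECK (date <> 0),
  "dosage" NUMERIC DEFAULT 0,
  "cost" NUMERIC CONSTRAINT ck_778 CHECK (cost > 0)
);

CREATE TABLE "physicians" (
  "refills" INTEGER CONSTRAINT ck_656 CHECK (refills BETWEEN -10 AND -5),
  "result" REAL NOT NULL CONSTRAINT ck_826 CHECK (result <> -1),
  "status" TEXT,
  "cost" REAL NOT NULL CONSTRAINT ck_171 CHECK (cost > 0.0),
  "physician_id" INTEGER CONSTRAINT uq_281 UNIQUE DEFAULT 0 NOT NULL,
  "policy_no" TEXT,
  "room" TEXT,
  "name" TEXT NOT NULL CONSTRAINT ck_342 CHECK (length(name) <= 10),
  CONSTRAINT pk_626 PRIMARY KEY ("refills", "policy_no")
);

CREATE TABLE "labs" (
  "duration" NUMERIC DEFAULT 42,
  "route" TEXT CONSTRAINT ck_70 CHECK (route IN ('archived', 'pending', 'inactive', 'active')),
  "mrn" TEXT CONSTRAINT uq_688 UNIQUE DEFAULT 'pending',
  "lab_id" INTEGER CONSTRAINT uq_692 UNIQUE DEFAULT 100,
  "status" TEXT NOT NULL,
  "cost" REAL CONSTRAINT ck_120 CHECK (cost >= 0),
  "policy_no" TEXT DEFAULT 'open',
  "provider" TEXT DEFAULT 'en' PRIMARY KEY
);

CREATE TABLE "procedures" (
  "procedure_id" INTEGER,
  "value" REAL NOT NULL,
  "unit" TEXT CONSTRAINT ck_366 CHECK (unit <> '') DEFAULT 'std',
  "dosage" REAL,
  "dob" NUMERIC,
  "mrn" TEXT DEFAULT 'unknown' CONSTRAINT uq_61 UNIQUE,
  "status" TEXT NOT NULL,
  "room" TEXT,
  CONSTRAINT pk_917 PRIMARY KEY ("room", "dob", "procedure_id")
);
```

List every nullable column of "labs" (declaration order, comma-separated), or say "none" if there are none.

duration, route, mrn, lab_id, cost, policy_no

- duration: DEFAULT only fills an omitted column; an explicit NULL is still allowed → nullable.
- route: CHECK does not forbid NULL (a CHECK constraint passes when its expression is NULL) → nullable.
- mrn: UNIQUE does not imply NOT NULL → nullable.
- lab_id: UNIQUE does not imply NOT NULL → nullable.
- status: declared NOT NULL → not nullable.
- cost: CHECK does not forbid NULL (a CHECK constraint passes when its expression is NULL) → nullable.
- policy_no: DEFAULT only fills an omitted column; an explicit NULL is still allowed → nullable.
- provider: part of the PRIMARY KEY, which implies NOT NULL → not nullable.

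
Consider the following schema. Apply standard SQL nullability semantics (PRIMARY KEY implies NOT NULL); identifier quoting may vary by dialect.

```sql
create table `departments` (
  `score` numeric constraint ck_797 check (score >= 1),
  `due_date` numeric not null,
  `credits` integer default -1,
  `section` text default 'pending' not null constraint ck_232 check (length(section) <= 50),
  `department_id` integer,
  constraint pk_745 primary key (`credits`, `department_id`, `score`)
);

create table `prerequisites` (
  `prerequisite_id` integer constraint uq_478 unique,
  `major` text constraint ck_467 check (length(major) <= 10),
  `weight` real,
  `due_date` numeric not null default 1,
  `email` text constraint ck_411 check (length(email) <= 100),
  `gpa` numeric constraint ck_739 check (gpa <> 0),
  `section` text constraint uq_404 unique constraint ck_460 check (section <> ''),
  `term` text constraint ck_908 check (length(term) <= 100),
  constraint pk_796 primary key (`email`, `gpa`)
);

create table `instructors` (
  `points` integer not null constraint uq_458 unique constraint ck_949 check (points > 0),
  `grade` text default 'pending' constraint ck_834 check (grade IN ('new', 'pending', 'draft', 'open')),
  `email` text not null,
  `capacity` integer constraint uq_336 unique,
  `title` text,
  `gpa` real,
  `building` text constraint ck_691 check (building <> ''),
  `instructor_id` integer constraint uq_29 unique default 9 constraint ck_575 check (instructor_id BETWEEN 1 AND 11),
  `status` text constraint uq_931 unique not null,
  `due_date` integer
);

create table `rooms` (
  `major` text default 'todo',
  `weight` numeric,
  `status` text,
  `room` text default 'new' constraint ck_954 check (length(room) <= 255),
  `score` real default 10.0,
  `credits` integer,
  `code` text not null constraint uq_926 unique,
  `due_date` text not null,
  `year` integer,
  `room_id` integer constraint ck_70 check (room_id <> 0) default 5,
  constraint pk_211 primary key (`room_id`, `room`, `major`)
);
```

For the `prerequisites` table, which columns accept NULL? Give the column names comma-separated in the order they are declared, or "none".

prerequisite_id, major, weight, section, term

- prerequisite_id: UNIQUE does not imply NOT NULL → nullable.
- major: CHECK does not forbid NULL (a CHECK constraint passes when its expression is NULL) → nullable.
- weight: no NOT NULL constraint applies → nullable.
- due_date: declared NOT NULL → not nullable.
- email: part of the PRIMARY KEY, which implies NOT NULL → not nullable.
- gpa: part of the PRIMARY KEY, which implies NOT NULL → not nullable.
- section: CHECK does not forbid NULL (a CHECK constraint passes when its expression is NULL) → nullable.
- term: CHECK does not forbid NULL (a CHECK constraint passes when its expression is NULL) → nullable.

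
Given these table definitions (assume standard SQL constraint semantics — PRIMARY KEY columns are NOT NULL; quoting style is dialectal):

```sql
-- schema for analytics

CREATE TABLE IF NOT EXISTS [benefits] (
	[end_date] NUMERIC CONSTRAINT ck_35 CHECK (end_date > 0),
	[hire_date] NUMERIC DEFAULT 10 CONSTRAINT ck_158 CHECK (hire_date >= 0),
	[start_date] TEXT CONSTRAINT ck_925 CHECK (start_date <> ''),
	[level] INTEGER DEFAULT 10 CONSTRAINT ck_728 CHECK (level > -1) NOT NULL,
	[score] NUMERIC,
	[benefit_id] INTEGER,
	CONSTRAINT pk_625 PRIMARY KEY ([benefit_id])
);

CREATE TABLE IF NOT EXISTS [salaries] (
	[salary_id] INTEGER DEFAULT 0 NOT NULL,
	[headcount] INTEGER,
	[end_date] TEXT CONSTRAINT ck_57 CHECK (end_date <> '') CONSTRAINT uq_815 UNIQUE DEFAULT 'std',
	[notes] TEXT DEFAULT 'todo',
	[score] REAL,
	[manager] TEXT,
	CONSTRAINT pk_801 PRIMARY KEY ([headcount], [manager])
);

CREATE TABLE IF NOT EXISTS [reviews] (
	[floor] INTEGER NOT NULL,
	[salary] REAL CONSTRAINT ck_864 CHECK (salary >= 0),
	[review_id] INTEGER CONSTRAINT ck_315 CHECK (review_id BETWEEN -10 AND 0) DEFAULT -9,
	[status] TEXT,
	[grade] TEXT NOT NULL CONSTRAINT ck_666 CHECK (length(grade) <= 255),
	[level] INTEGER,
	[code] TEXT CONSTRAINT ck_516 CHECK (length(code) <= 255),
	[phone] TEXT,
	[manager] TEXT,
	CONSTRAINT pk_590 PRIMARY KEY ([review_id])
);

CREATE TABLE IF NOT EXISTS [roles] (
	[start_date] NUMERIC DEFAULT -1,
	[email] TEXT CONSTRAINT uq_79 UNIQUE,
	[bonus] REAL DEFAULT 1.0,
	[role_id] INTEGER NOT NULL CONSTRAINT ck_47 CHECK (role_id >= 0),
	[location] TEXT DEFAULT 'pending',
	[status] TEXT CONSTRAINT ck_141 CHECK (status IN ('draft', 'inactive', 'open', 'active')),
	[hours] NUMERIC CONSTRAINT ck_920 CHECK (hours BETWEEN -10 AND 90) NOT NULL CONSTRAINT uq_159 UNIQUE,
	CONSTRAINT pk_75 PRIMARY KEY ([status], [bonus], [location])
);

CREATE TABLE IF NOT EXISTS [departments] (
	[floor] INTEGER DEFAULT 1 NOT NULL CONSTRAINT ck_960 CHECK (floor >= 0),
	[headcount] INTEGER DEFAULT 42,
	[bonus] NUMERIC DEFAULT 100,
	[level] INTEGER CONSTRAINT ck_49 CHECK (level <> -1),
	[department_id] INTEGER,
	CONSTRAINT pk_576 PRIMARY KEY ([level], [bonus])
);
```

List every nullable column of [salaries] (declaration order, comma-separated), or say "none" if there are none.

- salary_id: declared NOT NULL → not nullable.
- headcount: part of the PRIMARY KEY, which implies NOT NULL → not nullable.
- end_date: CHECK does not forbid NULL (a CHECK constraint passes when its expression is NULL) → nullable.
- notes: DEFAULT only fills an omitted column; an explicit NULL is still allowed → nullable.
- score: no NOT NULL constraint applies → nullable.
- manager: part of the PRIMARY KEY, which implies NOT NULL → not nullable.

end_date, notes, score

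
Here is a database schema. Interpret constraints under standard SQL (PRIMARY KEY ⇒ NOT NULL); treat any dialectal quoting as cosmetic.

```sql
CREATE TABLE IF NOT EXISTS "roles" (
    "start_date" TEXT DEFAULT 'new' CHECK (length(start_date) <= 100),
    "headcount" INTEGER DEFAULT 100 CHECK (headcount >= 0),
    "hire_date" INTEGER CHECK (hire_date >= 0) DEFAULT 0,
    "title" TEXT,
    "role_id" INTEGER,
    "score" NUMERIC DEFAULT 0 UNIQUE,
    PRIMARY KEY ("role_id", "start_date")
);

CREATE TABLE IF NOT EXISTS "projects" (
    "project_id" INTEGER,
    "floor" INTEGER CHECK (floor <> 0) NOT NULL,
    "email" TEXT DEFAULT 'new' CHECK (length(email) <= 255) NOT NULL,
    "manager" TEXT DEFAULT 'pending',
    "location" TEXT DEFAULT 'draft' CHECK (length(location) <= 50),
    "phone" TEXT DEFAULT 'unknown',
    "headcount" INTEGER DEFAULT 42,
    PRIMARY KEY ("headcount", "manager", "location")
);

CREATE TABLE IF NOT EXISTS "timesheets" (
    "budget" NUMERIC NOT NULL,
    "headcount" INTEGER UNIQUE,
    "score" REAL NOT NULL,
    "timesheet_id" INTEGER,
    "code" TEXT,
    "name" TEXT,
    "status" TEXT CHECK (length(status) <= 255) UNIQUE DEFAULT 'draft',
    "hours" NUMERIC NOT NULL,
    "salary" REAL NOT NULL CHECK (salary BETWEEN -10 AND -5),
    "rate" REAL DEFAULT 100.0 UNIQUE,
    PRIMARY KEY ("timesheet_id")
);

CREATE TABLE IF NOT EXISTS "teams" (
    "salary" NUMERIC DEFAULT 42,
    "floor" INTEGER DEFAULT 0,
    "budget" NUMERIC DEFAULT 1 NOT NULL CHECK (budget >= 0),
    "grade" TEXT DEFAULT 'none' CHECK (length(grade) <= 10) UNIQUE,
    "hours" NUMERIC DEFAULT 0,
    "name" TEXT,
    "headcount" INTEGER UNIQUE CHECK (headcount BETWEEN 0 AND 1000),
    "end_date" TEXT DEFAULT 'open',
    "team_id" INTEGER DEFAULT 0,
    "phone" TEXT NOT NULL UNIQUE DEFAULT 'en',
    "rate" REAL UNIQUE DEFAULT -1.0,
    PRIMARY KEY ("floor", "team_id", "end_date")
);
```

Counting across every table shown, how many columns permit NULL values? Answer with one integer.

roles: 4 nullable (headcount, hire_date, title, score — PK (role_id, start_date) and explicit NOT NULL columns excluded).
projects: 2 nullable (project_id, phone — PK (headcount, manager, location) and explicit NOT NULL columns excluded).
timesheets: 5 nullable (headcount, code, name, status, rate — PK (timesheet_id) and explicit NOT NULL columns excluded).
teams: 6 nullable (salary, grade, hours, name, headcount, rate — PK (floor, team_id, end_date) and explicit NOT NULL columns excluded).
Total: 4 + 2 + 5 + 6 = 17.

17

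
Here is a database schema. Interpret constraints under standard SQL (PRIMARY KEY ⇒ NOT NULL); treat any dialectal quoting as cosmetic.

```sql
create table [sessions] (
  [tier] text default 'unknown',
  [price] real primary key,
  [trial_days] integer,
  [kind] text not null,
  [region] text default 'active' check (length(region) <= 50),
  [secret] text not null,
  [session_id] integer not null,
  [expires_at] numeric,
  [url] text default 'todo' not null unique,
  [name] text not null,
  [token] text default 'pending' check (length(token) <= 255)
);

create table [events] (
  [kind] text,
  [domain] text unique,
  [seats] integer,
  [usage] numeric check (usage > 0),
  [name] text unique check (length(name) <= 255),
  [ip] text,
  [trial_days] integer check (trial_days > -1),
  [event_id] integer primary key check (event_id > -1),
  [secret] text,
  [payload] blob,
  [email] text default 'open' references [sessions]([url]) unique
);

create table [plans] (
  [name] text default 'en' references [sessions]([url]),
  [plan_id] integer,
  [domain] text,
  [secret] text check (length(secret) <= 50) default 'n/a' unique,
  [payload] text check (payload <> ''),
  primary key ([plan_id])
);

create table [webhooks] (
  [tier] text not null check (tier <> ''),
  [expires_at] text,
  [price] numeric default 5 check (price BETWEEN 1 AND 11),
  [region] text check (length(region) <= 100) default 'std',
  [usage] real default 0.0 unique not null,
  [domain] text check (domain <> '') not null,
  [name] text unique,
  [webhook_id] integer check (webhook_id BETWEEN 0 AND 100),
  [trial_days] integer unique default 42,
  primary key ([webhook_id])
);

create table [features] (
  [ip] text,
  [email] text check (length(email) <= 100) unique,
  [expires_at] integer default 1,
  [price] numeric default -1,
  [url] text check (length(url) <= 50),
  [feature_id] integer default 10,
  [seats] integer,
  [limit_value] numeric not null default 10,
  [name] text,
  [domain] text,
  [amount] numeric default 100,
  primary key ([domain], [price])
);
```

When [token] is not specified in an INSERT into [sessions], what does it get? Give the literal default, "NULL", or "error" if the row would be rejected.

'pending'

token has an explicit DEFAULT 'pending'.
When the column is omitted from an INSERT, that default is used.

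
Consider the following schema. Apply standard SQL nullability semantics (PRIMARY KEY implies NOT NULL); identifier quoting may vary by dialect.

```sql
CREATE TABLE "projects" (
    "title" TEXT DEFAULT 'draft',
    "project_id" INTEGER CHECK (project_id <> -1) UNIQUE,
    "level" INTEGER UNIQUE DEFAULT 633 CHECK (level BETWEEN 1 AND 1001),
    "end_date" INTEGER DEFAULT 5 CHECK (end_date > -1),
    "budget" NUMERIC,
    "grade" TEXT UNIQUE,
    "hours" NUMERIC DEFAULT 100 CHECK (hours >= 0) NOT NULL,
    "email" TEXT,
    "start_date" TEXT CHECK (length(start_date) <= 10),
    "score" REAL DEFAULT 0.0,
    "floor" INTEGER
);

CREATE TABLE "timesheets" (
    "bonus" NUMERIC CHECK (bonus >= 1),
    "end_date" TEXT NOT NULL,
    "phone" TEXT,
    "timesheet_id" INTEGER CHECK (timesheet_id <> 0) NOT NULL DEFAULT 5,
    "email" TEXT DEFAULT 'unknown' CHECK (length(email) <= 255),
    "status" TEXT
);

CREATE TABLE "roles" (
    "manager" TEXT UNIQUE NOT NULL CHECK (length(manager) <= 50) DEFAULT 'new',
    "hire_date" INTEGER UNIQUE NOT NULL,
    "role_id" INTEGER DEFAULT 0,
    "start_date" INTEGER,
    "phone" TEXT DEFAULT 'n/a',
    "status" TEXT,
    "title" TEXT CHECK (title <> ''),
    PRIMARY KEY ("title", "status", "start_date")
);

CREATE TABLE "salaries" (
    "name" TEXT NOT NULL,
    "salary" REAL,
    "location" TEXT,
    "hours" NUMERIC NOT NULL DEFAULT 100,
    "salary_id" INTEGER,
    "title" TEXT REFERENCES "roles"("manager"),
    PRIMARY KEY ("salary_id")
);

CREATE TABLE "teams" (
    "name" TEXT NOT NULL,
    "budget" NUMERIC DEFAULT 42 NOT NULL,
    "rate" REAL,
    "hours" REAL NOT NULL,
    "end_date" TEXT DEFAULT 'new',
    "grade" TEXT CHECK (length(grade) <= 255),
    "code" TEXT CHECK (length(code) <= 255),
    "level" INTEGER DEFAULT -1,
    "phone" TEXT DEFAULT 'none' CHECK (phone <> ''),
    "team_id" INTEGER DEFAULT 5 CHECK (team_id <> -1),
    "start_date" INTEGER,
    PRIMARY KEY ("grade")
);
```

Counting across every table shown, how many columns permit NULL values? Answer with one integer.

26

projects: 10 nullable (title, project_id, level, end_date, budget, grade, email, start_date, score, floor — PK none and explicit NOT NULL columns excluded).
timesheets: 4 nullable (bonus, phone, email, status — PK none and explicit NOT NULL columns excluded).
roles: 2 nullable (role_id, phone — PK (title, status, start_date) and explicit NOT NULL columns excluded).
salaries: 3 nullable (salary, location, title — PK (salary_id) and explicit NOT NULL columns excluded).
teams: 7 nullable (rate, end_date, code, level, phone, team_id, start_date — PK (grade) and explicit NOT NULL columns excluded).
Total: 10 + 4 + 2 + 3 + 7 = 26.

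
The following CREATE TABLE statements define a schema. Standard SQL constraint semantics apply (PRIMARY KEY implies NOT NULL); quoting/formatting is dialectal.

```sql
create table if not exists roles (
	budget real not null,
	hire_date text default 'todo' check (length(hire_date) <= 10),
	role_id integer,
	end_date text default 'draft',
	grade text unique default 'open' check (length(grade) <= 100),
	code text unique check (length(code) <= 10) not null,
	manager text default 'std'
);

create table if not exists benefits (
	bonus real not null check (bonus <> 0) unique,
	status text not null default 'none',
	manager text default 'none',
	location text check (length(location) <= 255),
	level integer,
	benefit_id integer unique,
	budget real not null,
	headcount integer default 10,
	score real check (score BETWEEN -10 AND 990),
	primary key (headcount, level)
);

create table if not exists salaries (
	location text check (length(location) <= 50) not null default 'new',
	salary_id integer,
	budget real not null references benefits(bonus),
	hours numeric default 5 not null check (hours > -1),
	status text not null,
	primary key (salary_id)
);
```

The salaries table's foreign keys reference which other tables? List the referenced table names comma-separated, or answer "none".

- budget REFERENCES benefits(bonus).

benefits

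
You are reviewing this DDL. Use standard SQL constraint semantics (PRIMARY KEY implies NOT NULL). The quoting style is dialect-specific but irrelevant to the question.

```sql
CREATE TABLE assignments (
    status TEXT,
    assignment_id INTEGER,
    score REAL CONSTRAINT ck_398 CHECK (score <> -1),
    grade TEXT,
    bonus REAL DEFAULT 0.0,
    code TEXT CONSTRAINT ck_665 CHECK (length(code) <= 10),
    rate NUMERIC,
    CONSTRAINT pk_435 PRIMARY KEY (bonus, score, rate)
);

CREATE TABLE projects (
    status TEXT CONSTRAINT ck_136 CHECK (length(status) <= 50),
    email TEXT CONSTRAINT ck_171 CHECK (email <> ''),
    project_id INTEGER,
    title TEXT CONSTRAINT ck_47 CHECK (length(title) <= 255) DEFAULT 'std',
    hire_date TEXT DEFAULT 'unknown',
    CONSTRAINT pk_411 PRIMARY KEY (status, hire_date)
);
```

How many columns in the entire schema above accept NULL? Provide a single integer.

7

assignments: 4 nullable (status, assignment_id, grade, code — PK (bonus, score, rate) and explicit NOT NULL columns excluded).
projects: 3 nullable (email, project_id, title — PK (status, hire_date) and explicit NOT NULL columns excluded).
Total: 4 + 3 = 7.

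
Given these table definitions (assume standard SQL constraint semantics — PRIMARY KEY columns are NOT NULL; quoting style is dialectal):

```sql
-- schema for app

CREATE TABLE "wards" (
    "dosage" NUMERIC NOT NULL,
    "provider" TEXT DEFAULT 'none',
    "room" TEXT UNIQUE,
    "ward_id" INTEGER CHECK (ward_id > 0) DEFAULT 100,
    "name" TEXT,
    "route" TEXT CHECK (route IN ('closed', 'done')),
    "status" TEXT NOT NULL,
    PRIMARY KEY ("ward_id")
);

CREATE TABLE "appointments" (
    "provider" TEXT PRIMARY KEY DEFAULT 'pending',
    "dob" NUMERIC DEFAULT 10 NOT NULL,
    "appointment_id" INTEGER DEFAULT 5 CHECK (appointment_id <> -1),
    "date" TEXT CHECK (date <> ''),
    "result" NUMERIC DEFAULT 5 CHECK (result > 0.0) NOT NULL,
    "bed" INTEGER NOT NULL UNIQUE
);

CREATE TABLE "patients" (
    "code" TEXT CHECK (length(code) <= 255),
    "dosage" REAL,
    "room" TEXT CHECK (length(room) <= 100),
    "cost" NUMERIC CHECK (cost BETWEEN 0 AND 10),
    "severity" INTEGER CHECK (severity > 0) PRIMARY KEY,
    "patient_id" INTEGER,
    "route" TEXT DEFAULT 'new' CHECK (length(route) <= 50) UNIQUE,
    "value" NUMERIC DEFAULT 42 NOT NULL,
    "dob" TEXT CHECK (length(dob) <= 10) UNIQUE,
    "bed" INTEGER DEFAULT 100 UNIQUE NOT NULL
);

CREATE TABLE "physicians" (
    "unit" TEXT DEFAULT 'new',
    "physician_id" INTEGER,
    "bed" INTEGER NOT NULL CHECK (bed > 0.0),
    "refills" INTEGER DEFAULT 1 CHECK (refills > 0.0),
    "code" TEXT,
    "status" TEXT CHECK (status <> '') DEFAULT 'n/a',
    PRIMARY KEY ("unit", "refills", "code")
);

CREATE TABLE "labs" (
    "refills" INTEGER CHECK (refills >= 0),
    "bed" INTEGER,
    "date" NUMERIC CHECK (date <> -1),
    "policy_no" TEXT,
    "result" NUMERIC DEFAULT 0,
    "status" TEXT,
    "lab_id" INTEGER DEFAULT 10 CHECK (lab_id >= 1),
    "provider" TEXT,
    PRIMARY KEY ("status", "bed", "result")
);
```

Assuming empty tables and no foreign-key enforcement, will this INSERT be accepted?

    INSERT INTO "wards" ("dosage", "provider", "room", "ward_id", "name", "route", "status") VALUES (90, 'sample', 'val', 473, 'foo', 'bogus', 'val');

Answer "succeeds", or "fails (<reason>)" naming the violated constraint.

The value 'bogus' for route violates CHECK (route IN ('closed', 'done')).

fails (CHECK on route)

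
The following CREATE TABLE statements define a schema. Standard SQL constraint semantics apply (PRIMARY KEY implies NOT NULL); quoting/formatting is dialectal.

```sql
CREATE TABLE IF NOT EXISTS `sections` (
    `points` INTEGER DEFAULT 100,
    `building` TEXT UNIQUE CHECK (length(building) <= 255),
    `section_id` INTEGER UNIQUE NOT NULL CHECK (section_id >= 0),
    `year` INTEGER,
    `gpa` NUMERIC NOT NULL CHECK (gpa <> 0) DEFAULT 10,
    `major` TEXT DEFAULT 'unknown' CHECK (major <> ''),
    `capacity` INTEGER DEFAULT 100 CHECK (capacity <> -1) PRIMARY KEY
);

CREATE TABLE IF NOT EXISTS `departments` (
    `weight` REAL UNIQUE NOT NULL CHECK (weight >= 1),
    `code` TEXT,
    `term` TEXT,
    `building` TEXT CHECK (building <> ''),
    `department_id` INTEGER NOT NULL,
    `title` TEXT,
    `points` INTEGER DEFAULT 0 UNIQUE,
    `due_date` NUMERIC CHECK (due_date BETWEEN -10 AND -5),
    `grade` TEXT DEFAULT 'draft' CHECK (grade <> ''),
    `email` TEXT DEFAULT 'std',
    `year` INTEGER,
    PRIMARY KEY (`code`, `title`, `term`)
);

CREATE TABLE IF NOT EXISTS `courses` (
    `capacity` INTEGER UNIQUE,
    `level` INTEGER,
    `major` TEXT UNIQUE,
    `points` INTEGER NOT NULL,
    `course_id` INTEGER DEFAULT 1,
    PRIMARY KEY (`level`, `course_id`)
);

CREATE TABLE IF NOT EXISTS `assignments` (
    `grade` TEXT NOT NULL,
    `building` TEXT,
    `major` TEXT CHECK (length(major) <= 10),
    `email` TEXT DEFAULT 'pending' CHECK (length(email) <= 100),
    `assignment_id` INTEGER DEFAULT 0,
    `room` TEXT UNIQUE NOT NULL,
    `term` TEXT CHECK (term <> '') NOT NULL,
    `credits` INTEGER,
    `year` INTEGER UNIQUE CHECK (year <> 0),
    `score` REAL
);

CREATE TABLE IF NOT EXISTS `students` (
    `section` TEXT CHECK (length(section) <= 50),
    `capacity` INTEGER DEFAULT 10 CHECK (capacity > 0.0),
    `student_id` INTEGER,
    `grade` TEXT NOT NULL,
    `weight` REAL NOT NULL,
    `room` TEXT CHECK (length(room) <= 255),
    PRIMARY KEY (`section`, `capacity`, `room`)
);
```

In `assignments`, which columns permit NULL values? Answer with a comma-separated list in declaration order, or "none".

building, major, email, assignment_id, credits, year, score

- grade: declared NOT NULL → not nullable.
- building: no NOT NULL constraint applies → nullable.
- major: CHECK does not forbid NULL (a CHECK constraint passes when its expression is NULL) → nullable.
- email: CHECK does not forbid NULL (a CHECK constraint passes when its expression is NULL) → nullable.
- assignment_id: DEFAULT only fills an omitted column; an explicit NULL is still allowed → nullable.
- room: declared NOT NULL → not nullable.
- term: declared NOT NULL → not nullable.
- credits: no NOT NULL constraint applies → nullable.
- year: CHECK does not forbid NULL (a CHECK constraint passes when its expression is NULL) → nullable.
- score: no NOT NULL constraint applies → nullable.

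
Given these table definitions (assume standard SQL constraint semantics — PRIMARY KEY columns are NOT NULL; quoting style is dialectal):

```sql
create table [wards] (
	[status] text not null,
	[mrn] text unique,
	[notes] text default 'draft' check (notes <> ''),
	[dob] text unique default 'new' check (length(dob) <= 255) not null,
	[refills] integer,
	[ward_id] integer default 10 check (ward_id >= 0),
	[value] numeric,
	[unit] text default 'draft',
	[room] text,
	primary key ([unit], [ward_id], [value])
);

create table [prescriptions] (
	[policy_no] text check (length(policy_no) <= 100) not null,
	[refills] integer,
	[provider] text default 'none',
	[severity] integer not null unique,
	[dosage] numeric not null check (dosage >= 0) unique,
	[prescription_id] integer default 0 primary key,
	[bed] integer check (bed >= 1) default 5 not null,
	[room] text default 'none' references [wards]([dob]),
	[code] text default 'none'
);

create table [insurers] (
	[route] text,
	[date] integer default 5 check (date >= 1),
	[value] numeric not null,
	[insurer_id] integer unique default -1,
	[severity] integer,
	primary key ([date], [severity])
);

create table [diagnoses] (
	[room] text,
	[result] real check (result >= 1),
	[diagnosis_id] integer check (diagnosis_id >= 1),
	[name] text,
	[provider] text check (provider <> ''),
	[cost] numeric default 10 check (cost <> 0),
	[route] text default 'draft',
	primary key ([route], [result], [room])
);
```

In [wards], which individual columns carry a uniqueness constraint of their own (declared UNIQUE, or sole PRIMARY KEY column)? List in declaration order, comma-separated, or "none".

mrn, dob

- status: no UNIQUE or single-column PK constraint.
- mrn: declared UNIQUE → unique.
- notes: no UNIQUE or single-column PK constraint.
- dob: declared UNIQUE → unique.
- refills: no UNIQUE or single-column PK constraint.
- ward_id: part of a composite PRIMARY KEY — only the tuple is unique, not this column on its own.
- value: part of a composite PRIMARY KEY — only the tuple is unique, not this column on its own.
- unit: part of a composite PRIMARY KEY — only the tuple is unique, not this column on its own.
- room: no UNIQUE or single-column PK constraint.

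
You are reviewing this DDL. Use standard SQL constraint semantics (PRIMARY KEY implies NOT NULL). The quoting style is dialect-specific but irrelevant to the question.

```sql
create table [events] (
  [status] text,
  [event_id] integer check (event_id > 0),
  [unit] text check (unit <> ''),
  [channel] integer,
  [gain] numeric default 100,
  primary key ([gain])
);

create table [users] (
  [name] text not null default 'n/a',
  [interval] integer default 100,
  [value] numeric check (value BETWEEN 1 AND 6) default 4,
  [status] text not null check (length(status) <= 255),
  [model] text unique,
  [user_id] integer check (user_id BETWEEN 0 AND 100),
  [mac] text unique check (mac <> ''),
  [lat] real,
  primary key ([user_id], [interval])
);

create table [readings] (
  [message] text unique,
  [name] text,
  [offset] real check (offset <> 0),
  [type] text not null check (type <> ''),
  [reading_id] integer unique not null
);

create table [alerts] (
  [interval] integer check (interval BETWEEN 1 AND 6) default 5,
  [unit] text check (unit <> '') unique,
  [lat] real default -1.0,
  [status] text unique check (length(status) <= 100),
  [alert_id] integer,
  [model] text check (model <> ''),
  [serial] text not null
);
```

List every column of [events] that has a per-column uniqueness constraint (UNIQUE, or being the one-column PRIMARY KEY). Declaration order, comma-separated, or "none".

- status: no UNIQUE or single-column PK constraint.
- event_id: no UNIQUE or single-column PK constraint.
- unit: no UNIQUE or single-column PK constraint.
- channel: no UNIQUE or single-column PK constraint.
- gain: single-column PRIMARY KEY → unique.

gain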